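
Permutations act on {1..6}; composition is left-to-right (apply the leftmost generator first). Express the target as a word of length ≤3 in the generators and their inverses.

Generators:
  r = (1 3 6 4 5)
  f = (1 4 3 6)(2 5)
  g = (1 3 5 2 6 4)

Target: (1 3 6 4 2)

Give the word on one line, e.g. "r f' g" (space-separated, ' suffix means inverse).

g' g' r'

  after g': (1 4 6 2 5 3)
  after g': (1 6 5)(2 3 4)
  after r': (1 3 6 4 2)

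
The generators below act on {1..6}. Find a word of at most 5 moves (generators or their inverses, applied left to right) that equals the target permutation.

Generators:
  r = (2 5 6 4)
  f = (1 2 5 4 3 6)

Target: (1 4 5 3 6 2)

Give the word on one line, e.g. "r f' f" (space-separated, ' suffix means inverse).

  after f: (1 2 5 4 3 6)
  after r': (1 4 3 5 6)
  after f': (1 5 3 2)
  after r': (1 2)(3 4 6 5)
  after r': (1 4 5 3 6 2)

f r' f' r' r'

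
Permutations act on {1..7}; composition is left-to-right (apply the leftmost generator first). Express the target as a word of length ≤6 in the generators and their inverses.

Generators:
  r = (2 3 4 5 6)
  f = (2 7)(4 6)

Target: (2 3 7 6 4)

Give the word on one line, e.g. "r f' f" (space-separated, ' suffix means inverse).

  after f: (2 7)(4 6)
  after r: (2 7 3 4)(5 6)
  after f': (3 6 5 4 7)
  after r: (2 3)(4 7)
  after f: (2 3 7 6 4)

f r f' r f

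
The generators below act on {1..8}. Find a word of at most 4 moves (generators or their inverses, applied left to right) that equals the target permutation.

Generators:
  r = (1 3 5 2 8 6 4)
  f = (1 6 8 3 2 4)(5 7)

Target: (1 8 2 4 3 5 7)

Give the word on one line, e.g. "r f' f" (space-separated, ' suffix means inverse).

f' r' r'

  after f': (1 4 2 3 8 6)(5 7)
  after r': (1 6 4 5 7 3 2)
  after r': (1 8 2 4 3 5 7)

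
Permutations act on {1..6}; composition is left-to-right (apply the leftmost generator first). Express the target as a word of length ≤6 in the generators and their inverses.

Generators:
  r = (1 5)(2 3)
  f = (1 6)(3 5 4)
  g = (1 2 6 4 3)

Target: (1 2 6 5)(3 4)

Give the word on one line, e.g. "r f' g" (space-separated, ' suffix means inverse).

f g' r' r' f

  after f: (1 6)(3 5 4)
  after g': (1 2)(3 5 6)
  after r': (1 3)(2 5 6)
  after r': (1 2)(3 5 6)
  after f: (1 2 6 5)(3 4)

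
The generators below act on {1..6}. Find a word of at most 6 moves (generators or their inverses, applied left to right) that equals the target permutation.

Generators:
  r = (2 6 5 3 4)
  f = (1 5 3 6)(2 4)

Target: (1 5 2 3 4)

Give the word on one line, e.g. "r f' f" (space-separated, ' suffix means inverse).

  after r': (2 4 3 5 6)
  after r': (2 3 6 4 5)
  after f': (1 6 2 5 4)
  after r: (1 5 2 3 4)

r' r' f' r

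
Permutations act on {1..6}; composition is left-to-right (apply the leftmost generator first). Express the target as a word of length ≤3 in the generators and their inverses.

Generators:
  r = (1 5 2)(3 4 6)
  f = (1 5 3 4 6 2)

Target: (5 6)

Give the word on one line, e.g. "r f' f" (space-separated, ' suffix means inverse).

  after f: (1 5 3 4 6 2)
  after r': (5 6)

f r'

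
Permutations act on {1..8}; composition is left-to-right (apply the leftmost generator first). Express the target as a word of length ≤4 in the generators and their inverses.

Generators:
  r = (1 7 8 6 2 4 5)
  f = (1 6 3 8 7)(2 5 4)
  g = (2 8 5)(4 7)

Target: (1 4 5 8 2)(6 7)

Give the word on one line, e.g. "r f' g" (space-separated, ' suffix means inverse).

g r' r'

  after g: (2 8 5)(4 7)
  after r': (1 5 6 8 4)(2 7)
  after r': (1 4 5 8 2)(6 7)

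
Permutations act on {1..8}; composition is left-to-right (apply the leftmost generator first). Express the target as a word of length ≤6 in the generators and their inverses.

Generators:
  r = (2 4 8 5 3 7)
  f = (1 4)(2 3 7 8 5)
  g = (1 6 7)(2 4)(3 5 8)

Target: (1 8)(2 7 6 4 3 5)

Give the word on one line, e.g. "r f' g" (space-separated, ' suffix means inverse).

f' r g' f'

  after f': (1 4)(2 5 8 7 3)
  after r: (1 8 2 3 4)
  after g': (1 5 3 2 8 4 7 6)
  after f': (1 8)(2 7 6 4 3 5)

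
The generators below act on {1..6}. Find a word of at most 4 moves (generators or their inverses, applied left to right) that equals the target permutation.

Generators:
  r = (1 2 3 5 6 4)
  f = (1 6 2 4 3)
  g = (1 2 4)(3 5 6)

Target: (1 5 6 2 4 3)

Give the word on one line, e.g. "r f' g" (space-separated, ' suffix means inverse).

  after f': (1 3 4 2 6)
  after r: (1 5 6 2 4 3)

f' r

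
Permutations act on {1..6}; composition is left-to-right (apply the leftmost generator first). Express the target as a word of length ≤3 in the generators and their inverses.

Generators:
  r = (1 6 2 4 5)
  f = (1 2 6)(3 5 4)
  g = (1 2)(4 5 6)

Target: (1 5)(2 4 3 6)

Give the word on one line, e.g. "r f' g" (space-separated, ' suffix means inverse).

f r r

  after f: (1 2 6)(3 5 4)
  after r: (1 4 3)
  after r: (1 5)(2 4 3 6)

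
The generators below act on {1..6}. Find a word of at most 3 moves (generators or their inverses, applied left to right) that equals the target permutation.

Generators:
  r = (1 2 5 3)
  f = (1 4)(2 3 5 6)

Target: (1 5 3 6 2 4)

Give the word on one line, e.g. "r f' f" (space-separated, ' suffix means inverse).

r' f

  after r': (1 3 5 2)
  after f: (1 5 3 6 2 4)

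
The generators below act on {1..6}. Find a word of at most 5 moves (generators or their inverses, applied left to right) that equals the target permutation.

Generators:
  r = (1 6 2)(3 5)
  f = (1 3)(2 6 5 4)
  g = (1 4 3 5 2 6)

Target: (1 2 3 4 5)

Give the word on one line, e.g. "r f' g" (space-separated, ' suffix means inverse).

g r' f g r

  after g: (1 4 3 5 2 6)
  after r': (1 4 5 6 2)
  after f: (1 2 3)
  after g: (1 6)(2 5)(3 4)
  after r: (1 2 3 4 5)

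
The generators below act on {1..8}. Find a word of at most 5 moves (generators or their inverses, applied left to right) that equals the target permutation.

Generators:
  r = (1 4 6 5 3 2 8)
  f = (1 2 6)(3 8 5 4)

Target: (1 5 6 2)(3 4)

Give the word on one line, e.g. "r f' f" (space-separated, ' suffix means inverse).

f' f' r' r'

  after f': (1 6 2)(3 4 5 8)
  after f': (1 2 6)(3 5)(4 8)
  after r': (1 3 6 8)(2 4)
  after r': (1 5 6 2)(3 4)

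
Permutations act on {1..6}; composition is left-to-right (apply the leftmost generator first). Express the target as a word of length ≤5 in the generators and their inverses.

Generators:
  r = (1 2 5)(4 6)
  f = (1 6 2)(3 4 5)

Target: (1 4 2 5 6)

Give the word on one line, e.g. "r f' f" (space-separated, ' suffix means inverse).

f' r' f' r f'

  after f': (1 2 6)(3 5 4)
  after r': (2 4 3)(5 6)
  after f': (1 2 3 6 4 5)
  after r: (1 5 2 3 4)
  after f': (1 4 2 5 6)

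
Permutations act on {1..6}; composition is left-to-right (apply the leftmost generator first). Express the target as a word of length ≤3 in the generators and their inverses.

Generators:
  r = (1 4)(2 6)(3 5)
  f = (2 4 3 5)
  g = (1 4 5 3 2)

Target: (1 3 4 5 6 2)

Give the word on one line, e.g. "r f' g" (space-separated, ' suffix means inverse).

g g r'

  after g: (1 4 5 3 2)
  after g: (1 5 2 4 3)
  after r': (1 3 4 5 6 2)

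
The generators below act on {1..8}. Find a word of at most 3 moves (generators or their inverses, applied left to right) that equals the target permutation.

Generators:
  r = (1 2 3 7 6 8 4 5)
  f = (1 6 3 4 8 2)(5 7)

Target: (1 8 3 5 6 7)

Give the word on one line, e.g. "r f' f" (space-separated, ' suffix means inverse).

  after f: (1 6 3 4 8 2)(5 7)
  after r: (1 8 3 5 6 7)

f r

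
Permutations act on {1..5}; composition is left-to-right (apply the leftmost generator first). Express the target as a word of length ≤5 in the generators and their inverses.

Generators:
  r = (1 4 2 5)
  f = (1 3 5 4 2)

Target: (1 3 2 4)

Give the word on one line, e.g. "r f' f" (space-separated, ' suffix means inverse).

r' f' r' r'

  after r': (1 5 2 4)
  after f': (1 3)(2 5 4)
  after r': (1 3 5)
  after r': (1 3 2 4)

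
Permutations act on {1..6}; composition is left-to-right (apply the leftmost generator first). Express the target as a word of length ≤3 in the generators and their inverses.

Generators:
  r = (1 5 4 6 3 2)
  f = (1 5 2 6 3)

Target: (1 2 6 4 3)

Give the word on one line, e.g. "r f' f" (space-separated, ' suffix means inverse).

r f' r'

  after r: (1 5 4 6 3 2)
  after f': (2 3 5 4)
  after r': (1 2 6 4 3)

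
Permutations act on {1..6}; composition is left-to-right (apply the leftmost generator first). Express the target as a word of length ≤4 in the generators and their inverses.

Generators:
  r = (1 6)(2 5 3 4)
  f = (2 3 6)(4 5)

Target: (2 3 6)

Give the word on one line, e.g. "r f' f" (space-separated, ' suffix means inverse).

  after f': (2 6 3)(4 5)
  after f': (2 3 6)

f' f'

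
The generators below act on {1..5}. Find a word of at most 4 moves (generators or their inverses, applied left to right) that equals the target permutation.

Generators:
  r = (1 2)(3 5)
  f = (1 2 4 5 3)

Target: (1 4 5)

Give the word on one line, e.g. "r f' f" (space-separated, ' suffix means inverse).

r' f

  after r': (1 2)(3 5)
  after f: (1 4 5)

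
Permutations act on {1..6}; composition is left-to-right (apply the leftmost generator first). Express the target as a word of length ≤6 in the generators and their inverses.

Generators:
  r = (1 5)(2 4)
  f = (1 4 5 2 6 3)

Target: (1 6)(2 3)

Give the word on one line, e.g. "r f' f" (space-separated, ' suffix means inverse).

  after f: (1 4 5 2 6 3)
  after r': (1 2 6 3 5 4)
  after f: (1 6)(2 3)
  after r: (1 6 5)(2 3 4)
  after r: (1 6)(2 3)

f r' f r r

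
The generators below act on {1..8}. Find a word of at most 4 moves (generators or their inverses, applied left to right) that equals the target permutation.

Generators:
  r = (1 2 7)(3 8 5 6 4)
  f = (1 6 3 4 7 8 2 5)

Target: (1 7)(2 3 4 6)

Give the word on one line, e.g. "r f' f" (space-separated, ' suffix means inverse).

  after f: (1 6 3 4 7 8 2 5)
  after r: (1 4)(2 6 8 7 5)
  after f: (1 7)(2 3 4 6)

f r f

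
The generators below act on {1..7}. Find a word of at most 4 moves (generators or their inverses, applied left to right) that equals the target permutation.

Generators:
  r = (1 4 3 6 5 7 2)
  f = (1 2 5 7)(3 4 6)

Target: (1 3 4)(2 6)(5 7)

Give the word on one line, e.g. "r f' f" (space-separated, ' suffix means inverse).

  after r: (1 4 3 6 5 7 2)
  after f': (1 3 4 6 2 7)
  after f': (1 6)(2 5)
  after r': (1 3 4)(2 6)(5 7)

r f' f' r'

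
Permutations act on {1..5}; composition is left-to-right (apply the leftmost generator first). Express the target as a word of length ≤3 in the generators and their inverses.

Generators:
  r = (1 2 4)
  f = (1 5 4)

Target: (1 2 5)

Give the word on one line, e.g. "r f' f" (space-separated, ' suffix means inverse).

  after r: (1 2 4)
  after f': (1 2 5)

r f'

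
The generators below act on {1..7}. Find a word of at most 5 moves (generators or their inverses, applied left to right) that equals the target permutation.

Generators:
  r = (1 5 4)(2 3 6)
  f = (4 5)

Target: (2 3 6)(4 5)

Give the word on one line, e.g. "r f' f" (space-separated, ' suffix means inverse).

r' f r'

  after r': (1 4 5)(2 6 3)
  after f: (1 5)(2 6 3)
  after r': (2 3 6)(4 5)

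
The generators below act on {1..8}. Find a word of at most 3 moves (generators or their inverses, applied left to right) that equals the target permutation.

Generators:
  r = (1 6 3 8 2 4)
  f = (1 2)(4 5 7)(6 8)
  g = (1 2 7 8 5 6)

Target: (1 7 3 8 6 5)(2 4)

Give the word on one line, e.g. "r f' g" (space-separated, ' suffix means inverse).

f' g r

  after f': (1 2)(4 7 5)(6 8)
  after g: (1 7 6 5 4 8)
  after r: (1 7 3 8 6 5)(2 4)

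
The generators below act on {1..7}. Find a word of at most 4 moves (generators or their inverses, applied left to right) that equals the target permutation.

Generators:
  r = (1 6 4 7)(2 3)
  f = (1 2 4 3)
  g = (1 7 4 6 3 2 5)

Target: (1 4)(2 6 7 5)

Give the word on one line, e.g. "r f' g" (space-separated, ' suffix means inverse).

r g'

  after r: (1 6 4 7)(2 3)
  after g': (1 4)(2 6 7 5)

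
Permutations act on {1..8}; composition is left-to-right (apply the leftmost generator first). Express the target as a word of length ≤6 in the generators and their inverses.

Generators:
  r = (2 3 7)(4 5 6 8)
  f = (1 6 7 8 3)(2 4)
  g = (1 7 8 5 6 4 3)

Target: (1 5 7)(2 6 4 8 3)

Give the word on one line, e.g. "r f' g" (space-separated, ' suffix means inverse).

f' f' r' g' f

  after f': (1 3 8 7 6)(2 4)
  after f': (1 8 6 3 7)
  after r': (1 6 2 7)(4 8 5)
  after g': (1 5 6 2)(3 4 7)
  after f: (1 5 7)(2 6 4 8 3)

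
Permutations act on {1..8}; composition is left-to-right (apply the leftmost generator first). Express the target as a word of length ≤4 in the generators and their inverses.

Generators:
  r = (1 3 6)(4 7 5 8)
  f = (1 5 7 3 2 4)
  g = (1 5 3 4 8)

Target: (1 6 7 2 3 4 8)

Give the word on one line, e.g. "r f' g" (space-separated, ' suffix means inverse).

  after r': (1 6 3)(4 8 5 7)
  after f': (1 6 7 2 3 4 8)

r' f'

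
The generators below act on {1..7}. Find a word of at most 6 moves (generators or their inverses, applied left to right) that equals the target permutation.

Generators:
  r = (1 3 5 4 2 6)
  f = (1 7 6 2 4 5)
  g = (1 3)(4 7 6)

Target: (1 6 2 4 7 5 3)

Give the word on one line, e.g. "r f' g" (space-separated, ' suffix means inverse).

  after f': (1 5 4 2 6 7)
  after g': (1 5 6 4 2 7 3)
  after r: (1 4 6 2 7 5)
  after g': (1 6 2 4 7 5 3)

f' g' r g'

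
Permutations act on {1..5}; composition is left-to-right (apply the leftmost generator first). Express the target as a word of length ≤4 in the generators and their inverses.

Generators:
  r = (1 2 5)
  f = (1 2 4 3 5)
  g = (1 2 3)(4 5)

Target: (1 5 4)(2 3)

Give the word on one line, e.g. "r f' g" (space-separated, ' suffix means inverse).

f g' f'

  after f: (1 2 4 3 5)
  after g': (2 5 3 4)
  after f': (1 5 4)(2 3)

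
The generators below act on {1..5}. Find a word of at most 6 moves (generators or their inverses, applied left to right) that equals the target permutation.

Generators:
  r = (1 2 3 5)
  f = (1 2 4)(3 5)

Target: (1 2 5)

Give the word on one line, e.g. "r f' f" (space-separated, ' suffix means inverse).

  after r: (1 2 3 5)
  after f': (2 5 4)
  after f': (1 4)(2 3 5)
  after f': (1 2 5)

r f' f' f'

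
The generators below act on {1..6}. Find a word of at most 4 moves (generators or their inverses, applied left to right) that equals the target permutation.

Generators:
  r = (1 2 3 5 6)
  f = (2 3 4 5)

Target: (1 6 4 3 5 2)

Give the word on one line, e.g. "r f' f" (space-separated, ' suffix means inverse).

r' f'

  after r': (1 6 5 3 2)
  after f': (1 6 4 3 5 2)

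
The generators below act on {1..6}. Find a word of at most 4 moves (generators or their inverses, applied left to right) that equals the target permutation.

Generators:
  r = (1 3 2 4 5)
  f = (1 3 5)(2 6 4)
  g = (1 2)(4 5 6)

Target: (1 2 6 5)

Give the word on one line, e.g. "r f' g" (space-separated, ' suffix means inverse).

  after r': (1 5 4 2 3)
  after f': (1 3 5 6 2)
  after f': (2 5)(4 6)
  after g: (1 2 6 5)

r' f' f' g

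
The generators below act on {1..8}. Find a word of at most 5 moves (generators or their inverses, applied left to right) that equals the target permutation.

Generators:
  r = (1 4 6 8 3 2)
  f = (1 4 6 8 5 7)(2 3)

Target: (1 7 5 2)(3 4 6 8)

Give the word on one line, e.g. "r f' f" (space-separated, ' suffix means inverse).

f' r r

  after f': (1 7 5 8 6 4)(2 3)
  after r: (1 7 5 3)
  after r: (1 7 5 2)(3 4 6 8)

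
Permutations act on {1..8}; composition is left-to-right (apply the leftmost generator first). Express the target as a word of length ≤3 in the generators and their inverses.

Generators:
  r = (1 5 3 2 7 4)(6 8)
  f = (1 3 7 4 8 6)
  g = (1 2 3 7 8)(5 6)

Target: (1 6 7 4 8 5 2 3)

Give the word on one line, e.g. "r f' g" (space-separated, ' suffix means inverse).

  after r: (1 5 3 2 7 4)(6 8)
  after g': (1 6 7 4 8 5 2 3)

r g'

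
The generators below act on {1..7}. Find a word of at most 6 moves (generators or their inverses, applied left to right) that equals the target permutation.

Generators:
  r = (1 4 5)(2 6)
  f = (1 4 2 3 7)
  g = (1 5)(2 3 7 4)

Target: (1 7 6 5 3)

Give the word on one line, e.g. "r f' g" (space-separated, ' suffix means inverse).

  after r': (1 5 4)(2 6)
  after g': (2 6 4 5 7 3)
  after f': (1 7 2 6)(3 4 5)
  after r': (1 7 6 5 3)

r' g' f' r'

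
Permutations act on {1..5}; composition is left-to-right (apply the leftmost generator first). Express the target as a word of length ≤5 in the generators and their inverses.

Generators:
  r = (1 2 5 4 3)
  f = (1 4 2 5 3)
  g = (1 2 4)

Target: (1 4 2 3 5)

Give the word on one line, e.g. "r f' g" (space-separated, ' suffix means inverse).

  after r': (1 3 4 5 2)
  after f: (2 4 3)
  after r: (1 2 3 5 4)
  after g: (1 4 2 3 5)

r' f r g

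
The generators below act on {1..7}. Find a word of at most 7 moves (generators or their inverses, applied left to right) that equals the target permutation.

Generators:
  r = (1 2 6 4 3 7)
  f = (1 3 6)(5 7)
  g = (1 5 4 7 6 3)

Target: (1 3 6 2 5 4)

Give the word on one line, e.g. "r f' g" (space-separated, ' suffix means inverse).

  after r': (1 7 3 4 6 2)
  after r': (1 3 6)(2 7 4)
  after g': (1 6 3 7 5)(2 4)
  after g': (1 7)(2 5 3 4)
  after r': (1 3 6 2 5 4)

r' r' g' g' r'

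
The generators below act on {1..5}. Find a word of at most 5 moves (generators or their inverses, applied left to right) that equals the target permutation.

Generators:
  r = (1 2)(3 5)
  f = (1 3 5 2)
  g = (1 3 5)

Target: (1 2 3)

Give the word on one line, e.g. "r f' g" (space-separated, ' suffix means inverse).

r' g' g'

  after r': (1 2)(3 5)
  after g': (1 2 5)
  after g': (1 2 3)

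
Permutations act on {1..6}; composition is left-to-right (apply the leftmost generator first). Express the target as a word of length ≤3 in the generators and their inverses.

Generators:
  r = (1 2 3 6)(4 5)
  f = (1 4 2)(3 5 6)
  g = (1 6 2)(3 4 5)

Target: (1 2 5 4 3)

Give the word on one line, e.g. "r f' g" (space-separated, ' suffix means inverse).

g f r'

  after g: (1 6 2)(3 4 5)
  after f: (1 3 2 4 6)
  after r': (1 2 5 4 3)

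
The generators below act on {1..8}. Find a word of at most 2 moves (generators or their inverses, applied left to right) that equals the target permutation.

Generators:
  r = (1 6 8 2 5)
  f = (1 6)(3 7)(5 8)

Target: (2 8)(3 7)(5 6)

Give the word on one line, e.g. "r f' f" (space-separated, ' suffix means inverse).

  after f: (1 6)(3 7)(5 8)
  after r': (2 8)(3 7)(5 6)

f r'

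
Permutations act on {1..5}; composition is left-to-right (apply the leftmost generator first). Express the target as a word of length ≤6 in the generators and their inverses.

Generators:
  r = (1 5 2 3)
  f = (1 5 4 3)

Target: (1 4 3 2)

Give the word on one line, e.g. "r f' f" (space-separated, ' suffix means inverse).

f' r' r' f r'

  after f': (1 3 4 5)
  after r': (1 2 5 3 4)
  after r': (1 5 2)(3 4)
  after f: (1 4)(2 5)
  after r': (1 4 3 2)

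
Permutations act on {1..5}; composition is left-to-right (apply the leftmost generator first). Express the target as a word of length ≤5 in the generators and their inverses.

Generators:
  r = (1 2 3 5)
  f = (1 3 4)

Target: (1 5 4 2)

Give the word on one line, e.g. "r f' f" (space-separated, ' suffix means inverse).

  after f: (1 3 4)
  after r: (1 5)(2 3 4)
  after f': (1 5 4 2)

f r f'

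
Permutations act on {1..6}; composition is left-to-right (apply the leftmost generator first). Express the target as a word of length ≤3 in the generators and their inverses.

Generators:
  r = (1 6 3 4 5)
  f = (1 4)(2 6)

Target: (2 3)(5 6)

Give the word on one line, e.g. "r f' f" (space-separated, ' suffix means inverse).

r' f' r

  after r': (1 5 4 3 6)
  after f': (1 5)(2 6 4 3)
  after r: (2 3)(5 6)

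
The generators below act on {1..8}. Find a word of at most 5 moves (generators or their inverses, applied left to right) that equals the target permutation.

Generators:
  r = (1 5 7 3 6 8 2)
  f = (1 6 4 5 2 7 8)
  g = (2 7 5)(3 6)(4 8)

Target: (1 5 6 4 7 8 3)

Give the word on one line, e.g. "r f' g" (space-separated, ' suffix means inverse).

  after f': (1 8 7 2 5 4 6)
  after r: (1 2 7)(3 6 5 4 8)
  after f': (1 5 6 4 7 8 3)

f' r f'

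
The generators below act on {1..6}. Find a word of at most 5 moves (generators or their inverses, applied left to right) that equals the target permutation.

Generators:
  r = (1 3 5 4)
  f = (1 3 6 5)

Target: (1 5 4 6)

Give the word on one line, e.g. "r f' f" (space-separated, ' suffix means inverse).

r' f' r'

  after r': (1 4 5 3)
  after f': (1 4 6 3 5)
  after r': (1 5 4 6)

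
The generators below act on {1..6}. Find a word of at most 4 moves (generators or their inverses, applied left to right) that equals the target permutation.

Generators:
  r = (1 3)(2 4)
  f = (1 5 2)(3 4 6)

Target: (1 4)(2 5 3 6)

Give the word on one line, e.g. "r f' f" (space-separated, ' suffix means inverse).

  after f': (1 2 5)(3 6 4)
  after r': (1 4)(2 5 3 6)

f' r'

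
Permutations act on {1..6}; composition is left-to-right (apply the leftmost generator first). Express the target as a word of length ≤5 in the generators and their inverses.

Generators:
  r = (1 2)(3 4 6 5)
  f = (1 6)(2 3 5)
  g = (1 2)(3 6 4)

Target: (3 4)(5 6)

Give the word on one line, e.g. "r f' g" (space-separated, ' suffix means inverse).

g r' g r

  after g: (1 2)(3 6 4)
  after r': (3 4 5 6)
  after g: (1 2)(4 5)
  after r: (3 4)(5 6)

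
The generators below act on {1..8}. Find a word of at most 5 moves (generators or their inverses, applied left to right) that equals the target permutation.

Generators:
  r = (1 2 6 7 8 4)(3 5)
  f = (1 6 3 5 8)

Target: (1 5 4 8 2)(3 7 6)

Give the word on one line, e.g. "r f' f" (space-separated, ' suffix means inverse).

  after f': (1 8 5 3 6)
  after f': (1 5 6 8 3)
  after f': (1 3 8 6 5)
  after r': (1 5 4 8 2)(3 7 6)

f' f' f' r'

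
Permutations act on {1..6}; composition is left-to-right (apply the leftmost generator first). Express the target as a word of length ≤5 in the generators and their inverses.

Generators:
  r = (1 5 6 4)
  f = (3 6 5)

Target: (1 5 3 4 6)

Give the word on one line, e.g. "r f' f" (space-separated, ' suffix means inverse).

  after f': (3 5 6)
  after r': (1 4 6 3)
  after f': (1 4 3)(5 6)
  after r': (1 6)(3 4)
  after f: (1 5 3 4 6)

f' r' f' r' f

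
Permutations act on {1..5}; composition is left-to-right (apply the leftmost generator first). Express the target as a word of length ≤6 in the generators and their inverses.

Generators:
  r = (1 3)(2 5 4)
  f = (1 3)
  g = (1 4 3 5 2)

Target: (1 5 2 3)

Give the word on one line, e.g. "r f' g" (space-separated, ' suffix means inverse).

  after r: (1 3)(2 5 4)
  after g: (1 5 3 4)
  after r': (1 2 4 3 5)
  after g': (1 5 2)
  after f: (1 5 2 3)

r g r' g' f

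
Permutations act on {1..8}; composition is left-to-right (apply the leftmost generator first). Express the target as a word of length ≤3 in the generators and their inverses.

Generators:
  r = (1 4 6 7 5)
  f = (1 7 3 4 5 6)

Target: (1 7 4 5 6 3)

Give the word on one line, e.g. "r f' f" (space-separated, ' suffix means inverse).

  after r: (1 4 6 7 5)
  after f: (1 5 7 6 3 4)
  after r': (1 7 4 5 6 3)

r f r'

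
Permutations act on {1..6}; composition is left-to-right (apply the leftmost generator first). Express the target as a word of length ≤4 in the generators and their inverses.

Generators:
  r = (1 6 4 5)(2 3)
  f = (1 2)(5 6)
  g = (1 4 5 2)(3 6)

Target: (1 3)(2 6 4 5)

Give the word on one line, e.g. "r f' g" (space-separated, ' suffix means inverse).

  after f': (1 2)(5 6)
  after r': (1 3 2 5)(4 6)
  after f': (1 3)(2 6 4 5)

f' r' f'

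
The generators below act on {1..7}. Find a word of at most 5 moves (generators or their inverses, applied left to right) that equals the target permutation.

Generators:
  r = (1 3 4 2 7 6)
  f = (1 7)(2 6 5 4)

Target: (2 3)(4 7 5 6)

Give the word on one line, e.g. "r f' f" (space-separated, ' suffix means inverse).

  after r': (1 6 7 2 4 3)
  after r': (1 7 4)(2 3 6)
  after f: (2 3 5 4 7)
  after f: (1 7 6 5 2 3 4)
  after f: (2 3)(4 7 5 6)

r' r' f f f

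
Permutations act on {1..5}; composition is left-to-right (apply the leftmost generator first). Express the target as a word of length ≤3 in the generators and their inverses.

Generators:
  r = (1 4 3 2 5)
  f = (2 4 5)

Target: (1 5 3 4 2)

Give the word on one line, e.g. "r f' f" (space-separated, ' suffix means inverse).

  after f: (2 4 5)
  after r': (1 5 3 4 2)

f r'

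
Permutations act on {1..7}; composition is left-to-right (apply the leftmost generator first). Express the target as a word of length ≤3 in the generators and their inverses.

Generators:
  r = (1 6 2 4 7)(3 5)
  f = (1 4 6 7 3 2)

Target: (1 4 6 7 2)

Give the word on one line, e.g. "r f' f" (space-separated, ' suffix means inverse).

  after r': (1 7 4 2 6)(3 5)
  after r': (1 4 6 7 2)

r' r'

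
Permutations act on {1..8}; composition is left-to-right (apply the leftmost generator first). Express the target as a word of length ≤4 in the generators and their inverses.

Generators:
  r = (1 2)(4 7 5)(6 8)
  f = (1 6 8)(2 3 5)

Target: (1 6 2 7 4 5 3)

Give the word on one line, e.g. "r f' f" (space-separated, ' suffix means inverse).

f' r'

  after f': (1 8 6)(2 5 3)
  after r': (1 6 2 7 4 5 3)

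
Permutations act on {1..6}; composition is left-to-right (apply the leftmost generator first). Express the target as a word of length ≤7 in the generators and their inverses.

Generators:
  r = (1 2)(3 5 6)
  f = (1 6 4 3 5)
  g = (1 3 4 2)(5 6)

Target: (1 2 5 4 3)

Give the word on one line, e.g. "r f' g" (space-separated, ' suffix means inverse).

  after f': (1 5 3 4 6)
  after r': (1 3 4 5 6 2)
  after g': (4 6)
  after r': (1 2)(3 6 4 5)
  after f': (1 2 5 4 3)

f' r' g' r' f'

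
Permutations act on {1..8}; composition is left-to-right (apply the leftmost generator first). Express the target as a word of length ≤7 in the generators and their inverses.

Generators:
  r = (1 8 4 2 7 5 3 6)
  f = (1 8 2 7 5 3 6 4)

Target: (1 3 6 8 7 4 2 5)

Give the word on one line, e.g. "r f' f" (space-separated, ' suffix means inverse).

f' r' r' r' f'

  after f': (1 4 6 3 5 7 2 8)
  after r': (1 8 6 5 2)(3 7 4)
  after r': (2 6 7 8 3)(4 5)
  after r': (1 6 2 3 4 7)(5 8)
  after f': (1 3 6 8 7 4 2 5)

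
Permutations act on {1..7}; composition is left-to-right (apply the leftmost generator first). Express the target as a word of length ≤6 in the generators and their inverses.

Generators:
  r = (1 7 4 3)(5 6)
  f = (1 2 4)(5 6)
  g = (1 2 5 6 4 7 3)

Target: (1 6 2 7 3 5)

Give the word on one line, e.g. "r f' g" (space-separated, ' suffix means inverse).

r f' g' g'

  after r: (1 7 4 3)(5 6)
  after f': (1 7 2)(3 4)
  after g': (1 4 7)(2 3 6 5)
  after g': (1 6 2 7 3 5)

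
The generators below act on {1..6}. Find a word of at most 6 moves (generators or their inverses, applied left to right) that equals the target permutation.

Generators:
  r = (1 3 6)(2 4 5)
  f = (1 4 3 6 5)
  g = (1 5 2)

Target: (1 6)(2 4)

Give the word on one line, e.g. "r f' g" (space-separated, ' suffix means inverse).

  after r: (1 3 6)(2 4 5)
  after g': (1 3 6 2 4)
  after f': (1 4 5 6 2)
  after r: (1 5)(2 3 6 4)
  after f': (1 6)(2 4)

r g' f' r f'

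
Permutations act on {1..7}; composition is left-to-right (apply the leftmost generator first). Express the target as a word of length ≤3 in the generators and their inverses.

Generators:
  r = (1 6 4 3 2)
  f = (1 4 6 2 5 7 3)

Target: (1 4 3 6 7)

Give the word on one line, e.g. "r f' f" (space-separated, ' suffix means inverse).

f r' f'

  after f: (1 4 6 2 5 7 3)
  after r': (1 6 3 2 5 7 4)
  after f': (1 4 3 6 7)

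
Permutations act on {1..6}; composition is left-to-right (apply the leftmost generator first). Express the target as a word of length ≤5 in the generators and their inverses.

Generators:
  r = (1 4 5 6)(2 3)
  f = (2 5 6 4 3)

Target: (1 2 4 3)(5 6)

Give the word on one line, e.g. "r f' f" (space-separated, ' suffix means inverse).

  after f': (2 3 4 6 5)
  after r': (1 6 4 5 3)
  after f': (1 5 4 2 3)
  after f': (1 2 4 3)(5 6)

f' r' f' f'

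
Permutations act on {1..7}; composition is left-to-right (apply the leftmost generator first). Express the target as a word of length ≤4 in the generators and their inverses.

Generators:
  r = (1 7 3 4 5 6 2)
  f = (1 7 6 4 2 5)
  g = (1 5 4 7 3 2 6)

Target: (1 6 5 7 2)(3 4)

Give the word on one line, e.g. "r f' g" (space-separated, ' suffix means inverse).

  after f': (1 5 2 4 6 7)
  after g': (2 5 3 7 6 4)
  after g': (1 6 5 7 2)(3 4)

f' g' g'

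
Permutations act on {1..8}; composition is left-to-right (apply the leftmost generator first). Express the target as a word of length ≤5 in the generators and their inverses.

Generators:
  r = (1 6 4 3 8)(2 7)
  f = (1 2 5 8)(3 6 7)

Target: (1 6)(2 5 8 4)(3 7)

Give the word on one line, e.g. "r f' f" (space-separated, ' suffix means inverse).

  after r': (1 8 3 4 6)(2 7)
  after r': (1 3 6 8 4)
  after f: (1 6)(2 5 8 4)(3 7)

r' r' f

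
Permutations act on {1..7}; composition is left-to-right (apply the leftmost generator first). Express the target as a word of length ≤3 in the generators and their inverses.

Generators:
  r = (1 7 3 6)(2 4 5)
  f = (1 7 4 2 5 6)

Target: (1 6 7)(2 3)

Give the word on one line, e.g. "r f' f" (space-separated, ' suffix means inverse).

  after r': (1 6 3 7)(2 5 4)
  after f: (2 6 3 4 5)
  after r': (1 6 7)(2 3)

r' f r'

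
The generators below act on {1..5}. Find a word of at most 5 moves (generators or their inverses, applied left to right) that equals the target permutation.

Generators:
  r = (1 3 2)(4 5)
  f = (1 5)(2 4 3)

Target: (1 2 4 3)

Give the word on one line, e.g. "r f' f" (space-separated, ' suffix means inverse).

  after f: (1 5)(2 4 3)
  after r': (1 4)(2 5)
  after f': (1 2)(3 4 5)
  after f': (1 3 2 5 4)
  after r: (1 2 4 3)

f r' f' f' r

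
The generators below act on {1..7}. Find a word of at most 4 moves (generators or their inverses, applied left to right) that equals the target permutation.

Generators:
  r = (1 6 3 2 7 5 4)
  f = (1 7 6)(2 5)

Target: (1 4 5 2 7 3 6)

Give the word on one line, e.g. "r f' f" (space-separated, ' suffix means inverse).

r f r' f

  after r: (1 6 3 2 7 5 4)
  after f: (2 6 3 5 4 7)
  after r': (1 4 2)(3 7)
  after f: (1 4 5 2 7 3 6)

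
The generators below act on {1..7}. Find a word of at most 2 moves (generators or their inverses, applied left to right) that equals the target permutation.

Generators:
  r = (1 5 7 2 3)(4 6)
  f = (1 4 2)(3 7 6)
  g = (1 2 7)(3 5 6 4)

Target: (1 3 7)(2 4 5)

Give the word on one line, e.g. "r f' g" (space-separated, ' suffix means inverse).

r g'

  after r: (1 5 7 2 3)(4 6)
  after g': (1 3 7)(2 4 5)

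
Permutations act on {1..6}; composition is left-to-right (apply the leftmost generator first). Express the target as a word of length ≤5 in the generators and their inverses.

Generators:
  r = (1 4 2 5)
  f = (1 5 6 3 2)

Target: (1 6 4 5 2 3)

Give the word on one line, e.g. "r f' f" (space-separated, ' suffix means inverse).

r' r' f' f' r

  after r': (1 5 2 4)
  after r': (1 2)(4 5)
  after f': (1 3 6 5 4)
  after f': (1 6)(2 3 5 4)
  after r: (1 6 4 5 2 3)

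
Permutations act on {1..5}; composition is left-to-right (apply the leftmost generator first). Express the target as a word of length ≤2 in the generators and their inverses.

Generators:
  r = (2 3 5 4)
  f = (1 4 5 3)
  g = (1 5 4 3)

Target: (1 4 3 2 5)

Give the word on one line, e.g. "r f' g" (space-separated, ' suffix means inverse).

  after r': (2 4 5 3)
  after f: (1 4 3 2 5)

r' f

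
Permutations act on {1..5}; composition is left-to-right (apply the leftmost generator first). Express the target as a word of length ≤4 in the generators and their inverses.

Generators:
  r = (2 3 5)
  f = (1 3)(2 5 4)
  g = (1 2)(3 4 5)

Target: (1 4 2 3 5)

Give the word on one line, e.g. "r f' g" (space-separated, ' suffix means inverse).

f' g r'

  after f': (1 3)(2 4 5)
  after g: (1 4 3 2 5)
  after r': (1 4 2 3 5)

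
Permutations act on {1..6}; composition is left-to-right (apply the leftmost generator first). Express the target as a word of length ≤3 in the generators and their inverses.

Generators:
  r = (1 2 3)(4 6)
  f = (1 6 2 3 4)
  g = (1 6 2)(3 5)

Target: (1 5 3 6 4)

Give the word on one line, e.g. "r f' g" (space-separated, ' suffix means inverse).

  after r': (1 3 2)(4 6)
  after g': (1 5 3 6 4)

r' g'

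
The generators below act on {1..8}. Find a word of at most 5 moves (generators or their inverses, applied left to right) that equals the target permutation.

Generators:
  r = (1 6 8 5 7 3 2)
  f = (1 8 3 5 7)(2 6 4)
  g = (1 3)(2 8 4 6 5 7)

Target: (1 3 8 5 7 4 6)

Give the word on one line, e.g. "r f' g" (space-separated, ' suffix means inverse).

f' r' r' f

  after f': (1 7 5 3 8)(2 4 6)
  after r': (1 5 7 8 2 4)(3 6)
  after r': (1 8 3)(2 4)(6 7)
  after f: (1 3 8 5 7 4 6)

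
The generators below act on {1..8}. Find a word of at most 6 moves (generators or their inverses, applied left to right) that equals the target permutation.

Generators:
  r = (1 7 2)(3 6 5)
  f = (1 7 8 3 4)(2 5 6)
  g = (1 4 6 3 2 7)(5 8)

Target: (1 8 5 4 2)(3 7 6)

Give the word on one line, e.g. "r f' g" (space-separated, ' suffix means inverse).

r' r' f r'

  after r': (1 2 7)(3 5 6)
  after r': (1 7 2)(3 6 5)
  after f: (1 8 3 2 7 5 4)
  after r': (1 8 5 4 2)(3 7 6)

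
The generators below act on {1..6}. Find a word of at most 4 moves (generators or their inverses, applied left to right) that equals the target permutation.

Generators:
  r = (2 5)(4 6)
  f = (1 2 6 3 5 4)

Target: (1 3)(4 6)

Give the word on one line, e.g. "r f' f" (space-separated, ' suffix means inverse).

f' r' f

  after f': (1 4 5 3 6 2)
  after r': (1 6 5 3 4 2)
  after f: (1 3)(4 6)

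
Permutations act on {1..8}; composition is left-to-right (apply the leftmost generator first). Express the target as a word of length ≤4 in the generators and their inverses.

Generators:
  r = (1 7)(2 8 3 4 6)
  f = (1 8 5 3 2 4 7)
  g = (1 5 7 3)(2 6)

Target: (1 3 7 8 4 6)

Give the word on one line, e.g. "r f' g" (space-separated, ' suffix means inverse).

g f' r' f'

  after g: (1 5 7 3)(2 6)
  after f': (1 8)(2 6 3 7 5 4)
  after r': (1 2 4 6 8 7 5 3)
  after f': (1 3 7 8 4 6)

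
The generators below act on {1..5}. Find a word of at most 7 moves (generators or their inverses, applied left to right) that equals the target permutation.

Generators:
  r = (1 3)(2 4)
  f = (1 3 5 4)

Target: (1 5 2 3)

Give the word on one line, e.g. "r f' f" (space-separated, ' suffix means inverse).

  after r: (1 3)(2 4)
  after f: (1 5 4 2)
  after r': (1 5 2 3)
  after r': (1 5 4 2)
  after r': (1 5 2 3)

r f r' r' r'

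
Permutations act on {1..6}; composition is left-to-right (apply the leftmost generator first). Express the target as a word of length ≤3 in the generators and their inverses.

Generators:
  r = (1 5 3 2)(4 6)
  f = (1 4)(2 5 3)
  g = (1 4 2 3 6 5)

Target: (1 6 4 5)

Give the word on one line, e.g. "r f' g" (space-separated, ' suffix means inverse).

f' r

  after f': (1 4)(2 3 5)
  after r: (1 6 4 5)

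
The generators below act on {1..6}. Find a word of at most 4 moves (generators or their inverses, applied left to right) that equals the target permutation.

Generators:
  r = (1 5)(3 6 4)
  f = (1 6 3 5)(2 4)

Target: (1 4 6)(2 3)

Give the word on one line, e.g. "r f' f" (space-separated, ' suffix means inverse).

  after r: (1 5)(3 6 4)
  after r: (3 4 6)
  after f: (1 6 5)(2 4 3)
  after r: (1 4 6)(2 3)

r r f r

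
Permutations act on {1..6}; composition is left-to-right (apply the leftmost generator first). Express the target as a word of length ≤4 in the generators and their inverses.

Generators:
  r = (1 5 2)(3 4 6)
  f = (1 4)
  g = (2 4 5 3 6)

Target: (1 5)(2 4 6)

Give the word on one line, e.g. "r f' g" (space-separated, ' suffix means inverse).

f r' g'

  after f: (1 4)
  after r': (1 3 6 4 2 5)
  after g': (1 5)(2 4 6)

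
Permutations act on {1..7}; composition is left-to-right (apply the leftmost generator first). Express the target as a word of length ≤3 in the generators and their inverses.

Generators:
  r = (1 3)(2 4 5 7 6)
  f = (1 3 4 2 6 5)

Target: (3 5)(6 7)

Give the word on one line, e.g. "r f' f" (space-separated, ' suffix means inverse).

  after f: (1 3 4 2 6 5)
  after r: (3 5)(6 7)

f r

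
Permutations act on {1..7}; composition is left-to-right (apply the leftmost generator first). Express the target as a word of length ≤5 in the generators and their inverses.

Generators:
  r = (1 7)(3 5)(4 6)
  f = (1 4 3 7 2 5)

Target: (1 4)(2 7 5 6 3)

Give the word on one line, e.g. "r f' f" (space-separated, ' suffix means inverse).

  after f: (1 4 3 7 2 5)
  after r': (1 6 4 5 7 2 3)
  after f': (1 6)(2 4)(3 5)
  after f': (1 6 5 4 7 3 2)
  after r: (1 4)(2 7 5 6 3)

f r' f' f' r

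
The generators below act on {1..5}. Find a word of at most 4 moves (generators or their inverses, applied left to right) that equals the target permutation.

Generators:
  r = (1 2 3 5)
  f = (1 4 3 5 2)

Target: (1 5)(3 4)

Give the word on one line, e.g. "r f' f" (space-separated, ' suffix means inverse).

r' f f r'

  after r': (1 5 3 2)
  after f: (1 2 4 3)
  after f: (2 3 4 5)
  after r': (1 5)(3 4)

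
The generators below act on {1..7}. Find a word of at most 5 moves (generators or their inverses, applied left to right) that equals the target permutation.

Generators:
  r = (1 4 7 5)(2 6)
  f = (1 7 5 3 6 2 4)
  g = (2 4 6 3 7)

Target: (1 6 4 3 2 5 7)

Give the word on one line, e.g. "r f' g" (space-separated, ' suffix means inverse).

r g r' f'

  after r: (1 4 7 5)(2 6)
  after g: (1 6 4 2 3 7 5)
  after r': (1 2 3 4 6)
  after f': (1 6 4 3 2 5 7)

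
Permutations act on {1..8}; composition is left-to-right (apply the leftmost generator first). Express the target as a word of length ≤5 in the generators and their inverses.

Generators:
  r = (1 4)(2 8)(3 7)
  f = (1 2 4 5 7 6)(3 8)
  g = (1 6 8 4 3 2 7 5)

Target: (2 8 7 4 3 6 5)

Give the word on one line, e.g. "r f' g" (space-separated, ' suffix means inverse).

f f g' r' f'

  after f: (1 2 4 5 7 6)(3 8)
  after f: (1 4 7)(2 5 6)
  after g': (1 8 6 3 4 2 7 5)
  after r': (1 2 3)(4 8 6 7 5)
  after f': (2 8 7 4 3 6 5)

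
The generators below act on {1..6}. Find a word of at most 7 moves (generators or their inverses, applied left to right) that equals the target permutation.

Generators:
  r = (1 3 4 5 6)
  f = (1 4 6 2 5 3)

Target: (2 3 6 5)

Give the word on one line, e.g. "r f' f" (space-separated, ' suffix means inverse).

f f r' f r'

  after f: (1 4 6 2 5 3)
  after f: (1 6 5)(2 3 4)
  after r': (1 5 6 4 2)
  after f: (1 3)(2 4 5)
  after r': (2 3 6 5)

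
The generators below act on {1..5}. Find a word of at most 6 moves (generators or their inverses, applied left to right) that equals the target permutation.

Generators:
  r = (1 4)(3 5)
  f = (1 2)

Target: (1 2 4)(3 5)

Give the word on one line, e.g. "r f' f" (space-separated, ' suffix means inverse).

  after f': (1 2)
  after r': (1 2 4)(3 5)
  after f: (2 4)(3 5)
  after f: (1 2 4)(3 5)

f' r' f f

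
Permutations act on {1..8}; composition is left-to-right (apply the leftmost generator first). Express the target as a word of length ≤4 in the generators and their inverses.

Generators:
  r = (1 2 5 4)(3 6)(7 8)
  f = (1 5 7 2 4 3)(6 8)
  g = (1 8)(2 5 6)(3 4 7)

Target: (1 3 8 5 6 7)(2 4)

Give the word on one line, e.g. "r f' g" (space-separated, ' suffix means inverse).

  after g': (1 8)(2 6 5)(3 7 4)
  after r: (1 7)(2 3 8)(4 6)
  after g': (1 4 5 2 7 8 6 3)
  after g': (1 3 8 5 6 7)(2 4)

g' r g' g'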